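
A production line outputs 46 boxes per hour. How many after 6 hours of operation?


Production rate: 46 boxes per hour
Time: 6 hours
Total: 46 x 6 = 276 boxes

276 boxes


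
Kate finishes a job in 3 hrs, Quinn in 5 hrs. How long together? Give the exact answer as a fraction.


Kate's rate: 1/3 of the job per hour
Quinn's rate: 1/5 of the job per hour
Combined rate: 1/3 + 1/5 = 8/15 per hour
Time = 1 / (8/15) = 15/8 hours (≈ 1.88 hours)

15/8 hours


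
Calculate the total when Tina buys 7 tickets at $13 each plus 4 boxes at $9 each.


Cost of tickets:
7 x $13 = $91
Cost of boxes:
4 x $9 = $36
Add both:
$91 + $36 = $127

$127


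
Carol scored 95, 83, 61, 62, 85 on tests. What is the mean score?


Add the scores:
95 + 83 + 61 + 62 + 85 = 386
Divide by the number of tests:
386 / 5 = 77.2

77.2


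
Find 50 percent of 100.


Convert percentage to decimal:
50% = 0.5
Multiply:
100 x 0.5 = 50

50


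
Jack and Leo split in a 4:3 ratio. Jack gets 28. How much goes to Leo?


Find the multiplier:
28 / 4 = 7
Apply to Leo's share:
3 x 7 = 21

21


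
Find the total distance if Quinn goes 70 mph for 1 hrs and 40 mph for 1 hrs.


Leg 1 distance:
70 x 1 = 70 miles
Leg 2 distance:
40 x 1 = 40 miles
Total distance:
70 + 40 = 110 miles

110 miles


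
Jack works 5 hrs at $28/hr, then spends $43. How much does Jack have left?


Calculate earnings:
5 x $28 = $140
Subtract spending:
$140 - $43 = $97

$97


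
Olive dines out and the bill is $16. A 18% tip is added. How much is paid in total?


Calculate the tip:
18% of $16 = $2.88
Add tip to meal cost:
$16 + $2.88 = $18.88

$18.88


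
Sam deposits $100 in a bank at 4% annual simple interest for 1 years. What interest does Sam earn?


Use the formula I = P x R x T / 100
P x R x T = 100 x 4 x 1 = 400
I = 400 / 100 = $4

$4


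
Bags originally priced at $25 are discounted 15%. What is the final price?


Calculate the discount amount:
15% of $25 = $3.75
Subtract from original:
$25 - $3.75 = $21.25

$21.25


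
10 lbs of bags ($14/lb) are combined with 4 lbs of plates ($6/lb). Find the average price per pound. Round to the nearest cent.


Cost of bags:
10 x $14 = $140
Cost of plates:
4 x $6 = $24
Total cost: $140 + $24 = $164
Total weight: 14 lbs
Average: $164 / 14 = $11.7142... ≈ $11.71/lb

$11.71/lb


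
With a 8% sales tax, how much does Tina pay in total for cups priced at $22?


Calculate the tax:
8% of $22 = $1.76
Add tax to price:
$22 + $1.76 = $23.76

$23.76


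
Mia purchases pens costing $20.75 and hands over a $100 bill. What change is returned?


Start with the amount paid:
$100
Subtract the price:
$100 - $20.75 = $79.25

$79.25


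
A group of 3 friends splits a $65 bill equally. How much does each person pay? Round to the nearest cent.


Total bill: $65
Number of people: 3
Each pays: $65 / 3 = $21.6666... ≈ $21.67

$21.67


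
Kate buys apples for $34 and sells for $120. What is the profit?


Selling price = $120
Cost price = $34
Profit = selling price - cost price:
Profit = $120 - $34 = $86

$86


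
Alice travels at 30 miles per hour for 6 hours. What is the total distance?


Use the formula: distance = speed x time
Speed = 30 mph, Time = 6 hours
30 x 6 = 180 miles

180 miles


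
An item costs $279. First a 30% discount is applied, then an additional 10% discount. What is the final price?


First discount:
30% of $279 = $83.70
Price after first discount:
$279 - $83.70 = $195.30
Second discount:
10% of $195.30 = $19.53
Final price:
$195.30 - $19.53 = $175.77

$175.77


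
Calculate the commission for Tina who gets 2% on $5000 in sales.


Convert rate to decimal:
2% = 0.02
Multiply by sales:
$5000 x 0.02 = $100

$100


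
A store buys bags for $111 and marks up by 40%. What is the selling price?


Calculate the markup amount:
40% of $111 = $44.40
Add to cost:
$111 + $44.40 = $155.40

$155.40


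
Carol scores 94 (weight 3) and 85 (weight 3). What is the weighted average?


Weighted sum:
3 x 94 + 3 x 85 = 537
Total weight:
3 + 3 = 6
Weighted average:
537 / 6 = 89.5

89.5


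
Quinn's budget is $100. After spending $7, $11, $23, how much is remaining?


Add up expenses:
$7 + $11 + $23 = $41
Subtract from budget:
$100 - $41 = $59

$59


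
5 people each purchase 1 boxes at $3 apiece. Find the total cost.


Cost per person:
1 x $3 = $3
Group total:
5 x $3 = $15

$15


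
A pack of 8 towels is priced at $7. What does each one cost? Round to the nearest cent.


Total cost: $7
Number of items: 8
Unit price: $7 / 8 = $0.875 ≈ $0.88

$0.88


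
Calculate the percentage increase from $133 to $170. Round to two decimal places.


Find the absolute change:
|170 - 133| = 37
Divide by original and multiply by 100:
37 / 133 x 100 = 27.8195...% ≈ 27.82%

27.82%


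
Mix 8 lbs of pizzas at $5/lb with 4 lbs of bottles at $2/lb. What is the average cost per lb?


Cost of pizzas:
8 x $5 = $40
Cost of bottles:
4 x $2 = $8
Total cost: $40 + $8 = $48
Total weight: 12 lbs
Average: $48 / 12 = $4/lb

$4/lb


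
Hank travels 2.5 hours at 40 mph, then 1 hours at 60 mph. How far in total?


Leg 1 distance:
40 x 2.5 = 100 miles
Leg 2 distance:
60 x 1 = 60 miles
Total distance:
100 + 60 = 160 miles

160 miles


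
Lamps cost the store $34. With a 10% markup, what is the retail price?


Calculate the markup amount:
10% of $34 = $3.40
Add to cost:
$34 + $3.40 = $37.40

$37.40


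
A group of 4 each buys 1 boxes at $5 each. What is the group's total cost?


Cost per person:
1 x $5 = $5
Group total:
4 x $5 = $20

$20


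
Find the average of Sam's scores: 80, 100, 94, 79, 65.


Add the scores:
80 + 100 + 94 + 79 + 65 = 418
Divide by the number of tests:
418 / 5 = 83.6

83.6


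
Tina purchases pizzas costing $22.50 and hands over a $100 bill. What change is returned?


Start with the amount paid:
$100
Subtract the price:
$100 - $22.50 = $77.50

$77.50


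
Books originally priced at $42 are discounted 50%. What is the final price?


Calculate the discount amount:
50% of $42 = $21
Subtract from original:
$42 - $21 = $21

$21


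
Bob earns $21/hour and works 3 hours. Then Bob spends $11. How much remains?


Calculate earnings:
3 x $21 = $63
Subtract spending:
$63 - $11 = $52

$52


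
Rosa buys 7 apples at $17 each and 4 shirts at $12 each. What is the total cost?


Cost of apples:
7 x $17 = $119
Cost of shirts:
4 x $12 = $48
Add both:
$119 + $48 = $167

$167


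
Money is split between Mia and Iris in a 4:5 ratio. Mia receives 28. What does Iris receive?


Find the multiplier:
28 / 4 = 7
Apply to Iris's share:
5 x 7 = 35

35


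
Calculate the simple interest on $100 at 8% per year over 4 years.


Use the formula I = P x R x T / 100
P x R x T = 100 x 8 x 4 = 3200
I = 3200 / 100 = $32

$32


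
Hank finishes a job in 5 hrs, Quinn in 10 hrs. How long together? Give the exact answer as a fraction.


Hank's rate: 1/5 of the job per hour
Quinn's rate: 1/10 of the job per hour
Combined rate: 1/5 + 1/10 = 3/10 per hour
Time = 1 / (3/10) = 10/3 hours (≈ 3.33 hours)

10/3 hours


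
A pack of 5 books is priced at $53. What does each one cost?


Total cost: $53
Number of items: 5
Unit price: $53 / 5 = $10.60

$10.60


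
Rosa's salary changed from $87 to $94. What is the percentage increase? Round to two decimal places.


Find the absolute change:
|94 - 87| = 7
Divide by original and multiply by 100:
7 / 87 x 100 = 8.0459...% ≈ 8.05%

8.05%


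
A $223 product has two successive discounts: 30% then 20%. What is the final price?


First discount:
30% of $223 = $66.90
Price after first discount:
$223 - $66.90 = $156.10
Second discount:
20% of $156.10 = $31.22
Final price:
$156.10 - $31.22 = $124.88

$124.88


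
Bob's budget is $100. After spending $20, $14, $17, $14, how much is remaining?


Add up expenses:
$20 + $14 + $17 + $14 = $65
Subtract from budget:
$100 - $65 = $35

$35


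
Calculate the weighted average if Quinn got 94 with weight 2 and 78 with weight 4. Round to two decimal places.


Weighted sum:
2 x 94 + 4 x 78 = 500
Total weight:
2 + 4 = 6
Weighted average:
500 / 6 = 83.3333... ≈ 83.33

83.33


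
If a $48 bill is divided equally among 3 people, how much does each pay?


Total bill: $48
Number of people: 3
Each pays: $48 / 3 = $16

$16


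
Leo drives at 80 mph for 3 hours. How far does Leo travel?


Use the formula: distance = speed x time
Speed = 80 mph, Time = 3 hours
80 x 3 = 240 miles

240 miles


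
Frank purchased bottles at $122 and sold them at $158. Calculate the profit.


Selling price = $158
Cost price = $122
Profit = selling price - cost price:
Profit = $158 - $122 = $36

$36


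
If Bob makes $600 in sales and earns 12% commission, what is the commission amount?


Convert rate to decimal:
12% = 0.12
Multiply by sales:
$600 x 0.12 = $72

$72


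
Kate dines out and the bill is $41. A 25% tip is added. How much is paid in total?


Calculate the tip:
25% of $41 = $10.25
Add tip to meal cost:
$41 + $10.25 = $51.25

$51.25


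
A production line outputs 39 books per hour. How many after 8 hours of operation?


Production rate: 39 books per hour
Time: 8 hours
Total: 39 x 8 = 312 books

312 books


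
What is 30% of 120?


Convert percentage to decimal:
30% = 0.3
Multiply:
120 x 0.3 = 36

36


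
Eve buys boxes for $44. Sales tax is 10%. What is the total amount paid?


Calculate the tax:
10% of $44 = $4.40
Add tax to price:
$44 + $4.40 = $48.40

$48.40


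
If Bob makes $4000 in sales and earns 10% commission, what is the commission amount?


Convert rate to decimal:
10% = 0.1
Multiply by sales:
$4000 x 0.1 = $400

$400


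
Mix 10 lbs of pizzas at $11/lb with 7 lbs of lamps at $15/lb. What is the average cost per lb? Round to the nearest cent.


Cost of pizzas:
10 x $11 = $110
Cost of lamps:
7 x $15 = $105
Total cost: $110 + $105 = $215
Total weight: 17 lbs
Average: $215 / 17 = $12.6470... ≈ $12.65/lb

$12.65/lb


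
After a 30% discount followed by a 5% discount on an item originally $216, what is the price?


First discount:
30% of $216 = $64.80
Price after first discount:
$216 - $64.80 = $151.20
Second discount:
5% of $151.20 = $7.56
Final price:
$151.20 - $7.56 = $143.64

$143.64


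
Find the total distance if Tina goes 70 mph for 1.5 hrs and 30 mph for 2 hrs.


Leg 1 distance:
70 x 1.5 = 105 miles
Leg 2 distance:
30 x 2 = 60 miles
Total distance:
105 + 60 = 165 miles

165 miles


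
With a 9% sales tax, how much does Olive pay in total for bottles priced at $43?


Calculate the tax:
9% of $43 = $3.87
Add tax to price:
$43 + $3.87 = $46.87

$46.87


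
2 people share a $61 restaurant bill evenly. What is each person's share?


Total bill: $61
Number of people: 2
Each pays: $61 / 2 = $30.50

$30.50


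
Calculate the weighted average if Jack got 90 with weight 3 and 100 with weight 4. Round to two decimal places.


Weighted sum:
3 x 90 + 4 x 100 = 670
Total weight:
3 + 4 = 7
Weighted average:
670 / 7 = 95.7142... ≈ 95.71

95.71


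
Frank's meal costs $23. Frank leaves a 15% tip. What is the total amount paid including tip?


Calculate the tip:
15% of $23 = $3.45
Add tip to meal cost:
$23 + $3.45 = $26.45

$26.45


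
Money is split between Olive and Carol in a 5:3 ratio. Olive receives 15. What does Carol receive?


Find the multiplier:
15 / 5 = 3
Apply to Carol's share:
3 x 3 = 9

9


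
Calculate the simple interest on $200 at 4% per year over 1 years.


Use the formula I = P x R x T / 100
P x R x T = 200 x 4 x 1 = 800
I = 800 / 100 = $8

$8


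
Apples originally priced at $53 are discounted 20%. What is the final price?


Calculate the discount amount:
20% of $53 = $10.60
Subtract from original:
$53 - $10.60 = $42.40

$42.40


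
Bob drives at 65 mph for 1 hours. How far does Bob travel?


Use the formula: distance = speed x time
Speed = 65 mph, Time = 1 hours
65 x 1 = 65 miles

65 miles


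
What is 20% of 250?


Convert percentage to decimal:
20% = 0.2
Multiply:
250 x 0.2 = 50

50


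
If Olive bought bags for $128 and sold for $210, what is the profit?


Selling price = $210
Cost price = $128
Profit = selling price - cost price:
Profit = $210 - $128 = $82

$82


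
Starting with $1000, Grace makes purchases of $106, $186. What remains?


Add up expenses:
$106 + $186 = $292
Subtract from budget:
$1000 - $292 = $708

$708


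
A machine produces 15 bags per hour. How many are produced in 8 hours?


Production rate: 15 bags per hour
Time: 8 hours
Total: 15 x 8 = 120 bags

120 bags


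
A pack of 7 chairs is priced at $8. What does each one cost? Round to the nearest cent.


Total cost: $8
Number of items: 7
Unit price: $8 / 7 = $1.1428... ≈ $1.14

$1.14


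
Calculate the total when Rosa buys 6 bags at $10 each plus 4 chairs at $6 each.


Cost of bags:
6 x $10 = $60
Cost of chairs:
4 x $6 = $24
Add both:
$60 + $24 = $84

$84


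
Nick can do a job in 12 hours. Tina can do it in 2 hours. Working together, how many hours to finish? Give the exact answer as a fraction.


Nick's rate: 1/12 of the job per hour
Tina's rate: 1/2 of the job per hour
Combined rate: 1/12 + 1/2 = 7/12 per hour
Time = 1 / (7/12) = 12/7 hours (≈ 1.71 hours)

12/7 hours


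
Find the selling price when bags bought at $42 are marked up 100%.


Calculate the markup amount:
100% of $42 = $42
Add to cost:
$42 + $42 = $84

$84


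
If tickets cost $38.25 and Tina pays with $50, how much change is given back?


Start with the amount paid:
$50
Subtract the price:
$50 - $38.25 = $11.75

$11.75


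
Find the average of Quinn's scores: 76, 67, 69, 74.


Add the scores:
76 + 67 + 69 + 74 = 286
Divide by the number of tests:
286 / 4 = 71.5

71.5


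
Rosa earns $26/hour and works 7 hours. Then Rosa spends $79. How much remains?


Calculate earnings:
7 x $26 = $182
Subtract spending:
$182 - $79 = $103

$103


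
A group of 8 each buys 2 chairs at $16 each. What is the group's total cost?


Cost per person:
2 x $16 = $32
Group total:
8 x $32 = $256

$256


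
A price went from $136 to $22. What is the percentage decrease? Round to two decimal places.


Find the absolute change:
|22 - 136| = 114
Divide by original and multiply by 100:
114 / 136 x 100 = 83.8235...% ≈ 83.82%

83.82%


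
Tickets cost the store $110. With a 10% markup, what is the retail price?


Calculate the markup amount:
10% of $110 = $11
Add to cost:
$110 + $11 = $121

$121


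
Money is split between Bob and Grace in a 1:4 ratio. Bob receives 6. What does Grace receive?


Find the multiplier:
6 / 1 = 6
Apply to Grace's share:
4 x 6 = 24

24


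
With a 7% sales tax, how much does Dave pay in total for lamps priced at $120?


Calculate the tax:
7% of $120 = $8.40
Add tax to price:
$120 + $8.40 = $128.40

$128.40


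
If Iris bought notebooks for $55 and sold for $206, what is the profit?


Selling price = $206
Cost price = $55
Profit = selling price - cost price:
Profit = $206 - $55 = $151

$151


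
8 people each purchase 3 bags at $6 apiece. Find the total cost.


Cost per person:
3 x $6 = $18
Group total:
8 x $18 = $144

$144


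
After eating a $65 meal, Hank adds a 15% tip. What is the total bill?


Calculate the tip:
15% of $65 = $9.75
Add tip to meal cost:
$65 + $9.75 = $74.75

$74.75


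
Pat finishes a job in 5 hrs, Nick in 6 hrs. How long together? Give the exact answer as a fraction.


Pat's rate: 1/5 of the job per hour
Nick's rate: 1/6 of the job per hour
Combined rate: 1/5 + 1/6 = 11/30 per hour
Time = 1 / (11/30) = 30/11 hours (≈ 2.73 hours)

30/11 hours


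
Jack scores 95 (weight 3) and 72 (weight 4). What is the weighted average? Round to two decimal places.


Weighted sum:
3 x 95 + 4 x 72 = 573
Total weight:
3 + 4 = 7
Weighted average:
573 / 7 = 81.8571... ≈ 81.86

81.86


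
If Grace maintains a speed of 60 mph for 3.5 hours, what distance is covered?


Use the formula: distance = speed x time
Speed = 60 mph, Time = 3.5 hours
60 x 3.5 = 210 miles

210 miles


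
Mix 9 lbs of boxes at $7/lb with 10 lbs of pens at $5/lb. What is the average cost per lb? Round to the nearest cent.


Cost of boxes:
9 x $7 = $63
Cost of pens:
10 x $5 = $50
Total cost: $63 + $50 = $113
Total weight: 19 lbs
Average: $113 / 19 = $5.9473... ≈ $5.95/lb

$5.95/lb


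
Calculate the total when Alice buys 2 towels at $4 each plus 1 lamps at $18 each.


Cost of towels:
2 x $4 = $8
Cost of lamps:
1 x $18 = $18
Add both:
$8 + $18 = $26

$26


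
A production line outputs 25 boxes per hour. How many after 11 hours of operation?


Production rate: 25 boxes per hour
Time: 11 hours
Total: 25 x 11 = 275 boxes

275 boxes


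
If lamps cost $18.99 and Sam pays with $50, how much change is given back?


Start with the amount paid:
$50
Subtract the price:
$50 - $18.99 = $31.01

$31.01


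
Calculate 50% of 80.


Convert percentage to decimal:
50% = 0.5
Multiply:
80 x 0.5 = 40

40


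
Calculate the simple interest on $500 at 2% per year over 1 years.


Use the formula I = P x R x T / 100
P x R x T = 500 x 2 x 1 = 1000
I = 1000 / 100 = $10

$10


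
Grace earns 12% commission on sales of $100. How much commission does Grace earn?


Convert rate to decimal:
12% = 0.12
Multiply by sales:
$100 x 0.12 = $12

$12


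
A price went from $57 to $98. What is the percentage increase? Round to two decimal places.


Find the absolute change:
|98 - 57| = 41
Divide by original and multiply by 100:
41 / 57 x 100 = 71.9298...% ≈ 71.93%

71.93%


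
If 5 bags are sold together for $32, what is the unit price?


Total cost: $32
Number of items: 5
Unit price: $32 / 5 = $6.40

$6.40


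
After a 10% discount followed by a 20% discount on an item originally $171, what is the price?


First discount:
10% of $171 = $17.10
Price after first discount:
$171 - $17.10 = $153.90
Second discount:
20% of $153.90 = $30.78
Final price:
$153.90 - $30.78 = $123.12

$123.12


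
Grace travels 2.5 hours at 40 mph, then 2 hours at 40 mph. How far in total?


Leg 1 distance:
40 x 2.5 = 100 miles
Leg 2 distance:
40 x 2 = 80 miles
Total distance:
100 + 80 = 180 miles

180 miles


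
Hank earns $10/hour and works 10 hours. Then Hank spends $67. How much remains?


Calculate earnings:
10 x $10 = $100
Subtract spending:
$100 - $67 = $33

$33


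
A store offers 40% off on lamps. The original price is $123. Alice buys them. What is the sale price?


Calculate the discount amount:
40% of $123 = $49.20
Subtract from original:
$123 - $49.20 = $73.80

$73.80


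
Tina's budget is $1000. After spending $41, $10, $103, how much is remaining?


Add up expenses:
$41 + $10 + $103 = $154
Subtract from budget:
$1000 - $154 = $846

$846


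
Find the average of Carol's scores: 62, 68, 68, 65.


Add the scores:
62 + 68 + 68 + 65 = 263
Divide by the number of tests:
263 / 4 = 65.75

65.75


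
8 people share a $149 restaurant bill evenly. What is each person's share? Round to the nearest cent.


Total bill: $149
Number of people: 8
Each pays: $149 / 8 = $18.625 ≈ $18.63

$18.63


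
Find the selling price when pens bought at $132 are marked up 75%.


Calculate the markup amount:
75% of $132 = $99
Add to cost:
$132 + $99 = $231

$231


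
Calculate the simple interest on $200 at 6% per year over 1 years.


Use the formula I = P x R x T / 100
P x R x T = 200 x 6 x 1 = 1200
I = 1200 / 100 = $12

$12


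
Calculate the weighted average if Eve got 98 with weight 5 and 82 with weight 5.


Weighted sum:
5 x 98 + 5 x 82 = 900
Total weight:
5 + 5 = 10
Weighted average:
900 / 10 = 90

90


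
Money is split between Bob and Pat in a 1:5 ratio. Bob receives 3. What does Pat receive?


Find the multiplier:
3 / 1 = 3
Apply to Pat's share:
5 x 3 = 15

15


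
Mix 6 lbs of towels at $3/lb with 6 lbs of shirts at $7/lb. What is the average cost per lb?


Cost of towels:
6 x $3 = $18
Cost of shirts:
6 x $7 = $42
Total cost: $18 + $42 = $60
Total weight: 12 lbs
Average: $60 / 12 = $5/lb

$5/lb


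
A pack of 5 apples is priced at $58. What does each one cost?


Total cost: $58
Number of items: 5
Unit price: $58 / 5 = $11.60

$11.60


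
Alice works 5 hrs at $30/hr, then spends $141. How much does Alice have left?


Calculate earnings:
5 x $30 = $150
Subtract spending:
$150 - $141 = $9

$9


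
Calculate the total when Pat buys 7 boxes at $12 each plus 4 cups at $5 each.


Cost of boxes:
7 x $12 = $84
Cost of cups:
4 x $5 = $20
Add both:
$84 + $20 = $104

$104


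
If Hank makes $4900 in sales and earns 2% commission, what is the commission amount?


Convert rate to decimal:
2% = 0.02
Multiply by sales:
$4900 x 0.02 = $98

$98


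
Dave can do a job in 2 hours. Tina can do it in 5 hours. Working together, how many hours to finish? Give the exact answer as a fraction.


Dave's rate: 1/2 of the job per hour
Tina's rate: 1/5 of the job per hour
Combined rate: 1/2 + 1/5 = 7/10 per hour
Time = 1 / (7/10) = 10/7 hours (≈ 1.43 hours)

10/7 hours


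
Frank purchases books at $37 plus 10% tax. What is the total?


Calculate the tax:
10% of $37 = $3.70
Add tax to price:
$37 + $3.70 = $40.70

$40.70


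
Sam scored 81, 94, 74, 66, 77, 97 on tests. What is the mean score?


Add the scores:
81 + 94 + 74 + 66 + 77 + 97 = 489
Divide by the number of tests:
489 / 6 = 81.5

81.5


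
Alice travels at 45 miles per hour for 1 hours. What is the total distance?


Use the formula: distance = speed x time
Speed = 45 mph, Time = 1 hours
45 x 1 = 45 miles

45 miles


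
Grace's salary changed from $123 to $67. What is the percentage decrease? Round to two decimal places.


Find the absolute change:
|67 - 123| = 56
Divide by original and multiply by 100:
56 / 123 x 100 = 45.5284...% ≈ 45.53%

45.53%


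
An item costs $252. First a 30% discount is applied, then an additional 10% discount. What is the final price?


First discount:
30% of $252 = $75.60
Price after first discount:
$252 - $75.60 = $176.40
Second discount:
10% of $176.40 = $17.64
Final price:
$176.40 - $17.64 = $158.76

$158.76


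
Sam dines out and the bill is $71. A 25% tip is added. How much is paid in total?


Calculate the tip:
25% of $71 = $17.75
Add tip to meal cost:
$71 + $17.75 = $88.75

$88.75


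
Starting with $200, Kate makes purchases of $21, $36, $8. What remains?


Add up expenses:
$21 + $36 + $8 = $65
Subtract from budget:
$200 - $65 = $135

$135


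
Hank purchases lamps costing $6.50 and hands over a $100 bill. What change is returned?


Start with the amount paid:
$100
Subtract the price:
$100 - $6.50 = $93.50

$93.50


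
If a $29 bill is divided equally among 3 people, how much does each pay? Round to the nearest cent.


Total bill: $29
Number of people: 3
Each pays: $29 / 3 = $9.6666... ≈ $9.67

$9.67


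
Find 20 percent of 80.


Convert percentage to decimal:
20% = 0.2
Multiply:
80 x 0.2 = 16

16


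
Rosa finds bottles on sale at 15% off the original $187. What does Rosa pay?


Calculate the discount amount:
15% of $187 = $28.05
Subtract from original:
$187 - $28.05 = $158.95

$158.95


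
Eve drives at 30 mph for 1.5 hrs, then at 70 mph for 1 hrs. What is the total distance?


Leg 1 distance:
30 x 1.5 = 45 miles
Leg 2 distance:
70 x 1 = 70 miles
Total distance:
45 + 70 = 115 miles

115 miles


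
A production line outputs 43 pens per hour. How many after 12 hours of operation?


Production rate: 43 pens per hour
Time: 12 hours
Total: 43 x 12 = 516 pens

516 pens


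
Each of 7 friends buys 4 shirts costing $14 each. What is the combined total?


Cost per person:
4 x $14 = $56
Group total:
7 x $56 = $392

$392


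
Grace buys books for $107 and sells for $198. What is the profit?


Selling price = $198
Cost price = $107
Profit = selling price - cost price:
Profit = $198 - $107 = $91

$91


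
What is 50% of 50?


Convert percentage to decimal:
50% = 0.5
Multiply:
50 x 0.5 = 25

25


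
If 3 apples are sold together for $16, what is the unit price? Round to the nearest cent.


Total cost: $16
Number of items: 3
Unit price: $16 / 3 = $5.3333... ≈ $5.33

$5.33


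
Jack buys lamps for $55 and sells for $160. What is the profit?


Selling price = $160
Cost price = $55
Profit = selling price - cost price:
Profit = $160 - $55 = $105

$105


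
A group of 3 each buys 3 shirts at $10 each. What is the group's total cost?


Cost per person:
3 x $10 = $30
Group total:
3 x $30 = $90

$90


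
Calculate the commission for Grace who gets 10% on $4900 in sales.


Convert rate to decimal:
10% = 0.1
Multiply by sales:
$4900 x 0.1 = $490

$490


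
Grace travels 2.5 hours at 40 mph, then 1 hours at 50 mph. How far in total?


Leg 1 distance:
40 x 2.5 = 100 miles
Leg 2 distance:
50 x 1 = 50 miles
Total distance:
100 + 50 = 150 miles

150 miles


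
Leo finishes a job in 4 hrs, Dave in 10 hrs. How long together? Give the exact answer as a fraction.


Leo's rate: 1/4 of the job per hour
Dave's rate: 1/10 of the job per hour
Combined rate: 1/4 + 1/10 = 7/20 per hour
Time = 1 / (7/20) = 20/7 hours (≈ 2.86 hours)

20/7 hours


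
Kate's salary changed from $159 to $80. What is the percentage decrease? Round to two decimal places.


Find the absolute change:
|80 - 159| = 79
Divide by original and multiply by 100:
79 / 159 x 100 = 49.6855...% ≈ 49.69%

49.69%


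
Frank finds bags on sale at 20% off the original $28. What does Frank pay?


Calculate the discount amount:
20% of $28 = $5.60
Subtract from original:
$28 - $5.60 = $22.40

$22.40


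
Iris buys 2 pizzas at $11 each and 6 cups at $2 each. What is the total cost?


Cost of pizzas:
2 x $11 = $22
Cost of cups:
6 x $2 = $12
Add both:
$22 + $12 = $34

$34


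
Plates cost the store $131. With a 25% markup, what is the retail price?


Calculate the markup amount:
25% of $131 = $32.75
Add to cost:
$131 + $32.75 = $163.75

$163.75


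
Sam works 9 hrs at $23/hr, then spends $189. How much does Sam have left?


Calculate earnings:
9 x $23 = $207
Subtract spending:
$207 - $189 = $18

$18


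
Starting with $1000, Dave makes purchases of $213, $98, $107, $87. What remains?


Add up expenses:
$213 + $98 + $107 + $87 = $505
Subtract from budget:
$1000 - $505 = $495

$495


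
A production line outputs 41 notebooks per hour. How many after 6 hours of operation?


Production rate: 41 notebooks per hour
Time: 6 hours
Total: 41 x 6 = 246 notebooks

246 notebooks


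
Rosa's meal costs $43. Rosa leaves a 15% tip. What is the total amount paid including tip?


Calculate the tip:
15% of $43 = $6.45
Add tip to meal cost:
$43 + $6.45 = $49.45

$49.45


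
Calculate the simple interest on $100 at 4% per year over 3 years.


Use the formula I = P x R x T / 100
P x R x T = 100 x 4 x 3 = 1200
I = 1200 / 100 = $12

$12


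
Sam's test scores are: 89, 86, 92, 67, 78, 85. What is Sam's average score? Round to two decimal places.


Add the scores:
89 + 86 + 92 + 67 + 78 + 85 = 497
Divide by the number of tests:
497 / 6 = 82.8333... ≈ 82.83

82.83


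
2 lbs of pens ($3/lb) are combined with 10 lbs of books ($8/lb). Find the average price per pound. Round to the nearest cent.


Cost of pens:
2 x $3 = $6
Cost of books:
10 x $8 = $80
Total cost: $6 + $80 = $86
Total weight: 12 lbs
Average: $86 / 12 = $7.1666... ≈ $7.17/lb

$7.17/lb


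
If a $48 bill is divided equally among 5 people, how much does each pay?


Total bill: $48
Number of people: 5
Each pays: $48 / 5 = $9.60

$9.60


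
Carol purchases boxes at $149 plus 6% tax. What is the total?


Calculate the tax:
6% of $149 = $8.94
Add tax to price:
$149 + $8.94 = $157.94

$157.94


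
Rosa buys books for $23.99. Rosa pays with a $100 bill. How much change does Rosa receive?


Start with the amount paid:
$100
Subtract the price:
$100 - $23.99 = $76.01

$76.01


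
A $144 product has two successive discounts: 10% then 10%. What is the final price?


First discount:
10% of $144 = $14.40
Price after first discount:
$144 - $14.40 = $129.60
Second discount:
10% of $129.60 = $12.96
Final price:
$129.60 - $12.96 = $116.64

$116.64


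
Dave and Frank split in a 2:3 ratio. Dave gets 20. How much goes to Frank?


Find the multiplier:
20 / 2 = 10
Apply to Frank's share:
3 x 10 = 30

30


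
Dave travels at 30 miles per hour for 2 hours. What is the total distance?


Use the formula: distance = speed x time
Speed = 30 mph, Time = 2 hours
30 x 2 = 60 miles

60 miles


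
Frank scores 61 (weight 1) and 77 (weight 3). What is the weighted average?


Weighted sum:
1 x 61 + 3 x 77 = 292
Total weight:
1 + 3 = 4
Weighted average:
292 / 4 = 73

73


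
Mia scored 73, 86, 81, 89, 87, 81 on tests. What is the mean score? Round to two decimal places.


Add the scores:
73 + 86 + 81 + 89 + 87 + 81 = 497
Divide by the number of tests:
497 / 6 = 82.8333... ≈ 82.83

82.83


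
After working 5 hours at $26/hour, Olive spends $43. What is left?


Calculate earnings:
5 x $26 = $130
Subtract spending:
$130 - $43 = $87

$87


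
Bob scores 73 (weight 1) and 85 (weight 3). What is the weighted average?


Weighted sum:
1 x 73 + 3 x 85 = 328
Total weight:
1 + 3 = 4
Weighted average:
328 / 4 = 82

82


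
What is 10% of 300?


Convert percentage to decimal:
10% = 0.1
Multiply:
300 x 0.1 = 30

30


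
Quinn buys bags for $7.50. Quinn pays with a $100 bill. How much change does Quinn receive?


Start with the amount paid:
$100
Subtract the price:
$100 - $7.50 = $92.50

$92.50


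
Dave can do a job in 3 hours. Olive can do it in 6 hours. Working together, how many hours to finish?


Dave's rate: 1/3 of the job per hour
Olive's rate: 1/6 of the job per hour
Combined rate: 1/3 + 1/6 = 1/2 per hour
Time = 1 / (1/2) = 2 hours

2 hours


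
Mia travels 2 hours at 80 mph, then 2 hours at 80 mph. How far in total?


Leg 1 distance:
80 x 2 = 160 miles
Leg 2 distance:
80 x 2 = 160 miles
Total distance:
160 + 160 = 320 miles

320 miles


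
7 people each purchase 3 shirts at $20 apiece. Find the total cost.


Cost per person:
3 x $20 = $60
Group total:
7 x $60 = $420

$420


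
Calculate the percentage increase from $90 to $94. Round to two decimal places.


Find the absolute change:
|94 - 90| = 4
Divide by original and multiply by 100:
4 / 90 x 100 = 4.4444...% ≈ 4.44%

4.44%


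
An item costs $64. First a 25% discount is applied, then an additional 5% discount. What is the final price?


First discount:
25% of $64 = $16
Price after first discount:
$64 - $16 = $48
Second discount:
5% of $48 = $2.40
Final price:
$48 - $2.40 = $45.60

$45.60


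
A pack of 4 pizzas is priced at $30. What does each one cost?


Total cost: $30
Number of items: 4
Unit price: $30 / 4 = $7.50

$7.50


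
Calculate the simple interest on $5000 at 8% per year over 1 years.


Use the formula I = P x R x T / 100
P x R x T = 5000 x 8 x 1 = 40000
I = 40000 / 100 = $400

$400


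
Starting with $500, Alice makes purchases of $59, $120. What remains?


Add up expenses:
$59 + $120 = $179
Subtract from budget:
$500 - $179 = $321

$321


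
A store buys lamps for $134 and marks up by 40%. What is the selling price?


Calculate the markup amount:
40% of $134 = $53.60
Add to cost:
$134 + $53.60 = $187.60

$187.60


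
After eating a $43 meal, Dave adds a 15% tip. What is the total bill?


Calculate the tip:
15% of $43 = $6.45
Add tip to meal cost:
$43 + $6.45 = $49.45

$49.45


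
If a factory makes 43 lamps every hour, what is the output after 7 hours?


Production rate: 43 lamps per hour
Time: 7 hours
Total: 43 x 7 = 301 lamps

301 lamps


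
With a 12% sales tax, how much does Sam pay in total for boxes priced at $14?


Calculate the tax:
12% of $14 = $1.68
Add tax to price:
$14 + $1.68 = $15.68

$15.68


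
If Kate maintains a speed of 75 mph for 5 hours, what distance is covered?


Use the formula: distance = speed x time
Speed = 75 mph, Time = 5 hours
75 x 5 = 375 miles

375 miles


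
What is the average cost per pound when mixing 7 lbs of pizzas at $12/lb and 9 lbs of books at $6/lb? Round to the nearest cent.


Cost of pizzas:
7 x $12 = $84
Cost of books:
9 x $6 = $54
Total cost: $84 + $54 = $138
Total weight: 16 lbs
Average: $138 / 16 = $8.625 ≈ $8.63/lb

$8.63/lb


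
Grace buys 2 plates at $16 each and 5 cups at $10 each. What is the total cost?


Cost of plates:
2 x $16 = $32
Cost of cups:
5 x $10 = $50
Add both:
$32 + $50 = $82

$82


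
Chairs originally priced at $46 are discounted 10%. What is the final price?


Calculate the discount amount:
10% of $46 = $4.60
Subtract from original:
$46 - $4.60 = $41.40

$41.40


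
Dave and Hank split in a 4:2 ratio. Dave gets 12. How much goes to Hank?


Find the multiplier:
12 / 4 = 3
Apply to Hank's share:
2 x 3 = 6

6


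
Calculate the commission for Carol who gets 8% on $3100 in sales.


Convert rate to decimal:
8% = 0.08
Multiply by sales:
$3100 x 0.08 = $248

$248


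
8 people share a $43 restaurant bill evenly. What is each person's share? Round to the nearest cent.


Total bill: $43
Number of people: 8
Each pays: $43 / 8 = $5.375 ≈ $5.38

$5.38


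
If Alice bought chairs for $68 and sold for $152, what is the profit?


Selling price = $152
Cost price = $68
Profit = selling price - cost price:
Profit = $152 - $68 = $84

$84


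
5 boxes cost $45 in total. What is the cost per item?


Total cost: $45
Number of items: 5
Unit price: $45 / 5 = $9

$9


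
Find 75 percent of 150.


Convert percentage to decimal:
75% = 0.75
Multiply:
150 x 0.75 = 112.5

112.5


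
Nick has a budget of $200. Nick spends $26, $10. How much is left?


Add up expenses:
$26 + $10 = $36
Subtract from budget:
$200 - $36 = $164

$164


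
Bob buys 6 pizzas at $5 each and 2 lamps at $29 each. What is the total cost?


Cost of pizzas:
6 x $5 = $30
Cost of lamps:
2 x $29 = $58
Add both:
$30 + $58 = $88

$88


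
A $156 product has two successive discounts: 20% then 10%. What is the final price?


First discount:
20% of $156 = $31.20
Price after first discount:
$156 - $31.20 = $124.80
Second discount:
10% of $124.80 = $12.48
Final price:
$124.80 - $12.48 = $112.32

$112.32


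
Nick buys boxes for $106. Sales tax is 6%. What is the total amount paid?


Calculate the tax:
6% of $106 = $6.36
Add tax to price:
$106 + $6.36 = $112.36

$112.36


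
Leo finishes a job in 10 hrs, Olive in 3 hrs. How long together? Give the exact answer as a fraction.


Leo's rate: 1/10 of the job per hour
Olive's rate: 1/3 of the job per hour
Combined rate: 1/10 + 1/3 = 13/30 per hour
Time = 1 / (13/30) = 30/13 hours (≈ 2.31 hours)

30/13 hours


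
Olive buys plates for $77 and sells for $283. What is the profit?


Selling price = $283
Cost price = $77
Profit = selling price - cost price:
Profit = $283 - $77 = $206

$206


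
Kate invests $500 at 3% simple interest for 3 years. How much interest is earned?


Use the formula I = P x R x T / 100
P x R x T = 500 x 3 x 3 = 4500
I = 4500 / 100 = $45

$45


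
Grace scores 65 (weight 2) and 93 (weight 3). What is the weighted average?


Weighted sum:
2 x 65 + 3 x 93 = 409
Total weight:
2 + 3 = 5
Weighted average:
409 / 5 = 81.8

81.8


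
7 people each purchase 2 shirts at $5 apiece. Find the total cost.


Cost per person:
2 x $5 = $10
Group total:
7 x $10 = $70

$70


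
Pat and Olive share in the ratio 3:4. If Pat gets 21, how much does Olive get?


Find the multiplier:
21 / 3 = 7
Apply to Olive's share:
4 x 7 = 28

28


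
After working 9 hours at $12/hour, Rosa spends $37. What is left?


Calculate earnings:
9 x $12 = $108
Subtract spending:
$108 - $37 = $71

$71


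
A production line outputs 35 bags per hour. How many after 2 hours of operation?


Production rate: 35 bags per hour
Time: 2 hours
Total: 35 x 2 = 70 bags

70 bags


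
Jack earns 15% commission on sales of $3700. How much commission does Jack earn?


Convert rate to decimal:
15% = 0.15
Multiply by sales:
$3700 x 0.15 = $555

$555


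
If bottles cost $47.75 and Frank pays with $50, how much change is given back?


Start with the amount paid:
$50
Subtract the price:
$50 - $47.75 = $2.25

$2.25


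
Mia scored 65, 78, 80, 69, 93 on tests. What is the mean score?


Add the scores:
65 + 78 + 80 + 69 + 93 = 385
Divide by the number of tests:
385 / 5 = 77

77


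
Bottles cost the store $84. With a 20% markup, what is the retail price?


Calculate the markup amount:
20% of $84 = $16.80
Add to cost:
$84 + $16.80 = $100.80

$100.80


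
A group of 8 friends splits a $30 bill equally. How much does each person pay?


Total bill: $30
Number of people: 8
Each pays: $30 / 8 = $3.75

$3.75


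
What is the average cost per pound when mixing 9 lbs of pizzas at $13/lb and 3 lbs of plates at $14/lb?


Cost of pizzas:
9 x $13 = $117
Cost of plates:
3 x $14 = $42
Total cost: $117 + $42 = $159
Total weight: 12 lbs
Average: $159 / 12 = $13.25/lb

$13.25/lb


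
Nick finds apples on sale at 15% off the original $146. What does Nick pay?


Calculate the discount amount:
15% of $146 = $21.90
Subtract from original:
$146 - $21.90 = $124.10

$124.10


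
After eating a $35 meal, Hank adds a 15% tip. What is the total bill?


Calculate the tip:
15% of $35 = $5.25
Add tip to meal cost:
$35 + $5.25 = $40.25

$40.25


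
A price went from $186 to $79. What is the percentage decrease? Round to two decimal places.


Find the absolute change:
|79 - 186| = 107
Divide by original and multiply by 100:
107 / 186 x 100 = 57.5268...% ≈ 57.53%

57.53%


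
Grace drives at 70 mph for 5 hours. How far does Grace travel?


Use the formula: distance = speed x time
Speed = 70 mph, Time = 5 hours
70 x 5 = 350 miles

350 miles


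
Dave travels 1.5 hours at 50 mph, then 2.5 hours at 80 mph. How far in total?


Leg 1 distance:
50 x 1.5 = 75 miles
Leg 2 distance:
80 x 2.5 = 200 miles
Total distance:
75 + 200 = 275 miles

275 miles


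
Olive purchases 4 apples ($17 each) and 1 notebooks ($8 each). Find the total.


Cost of apples:
4 x $17 = $68
Cost of notebooks:
1 x $8 = $8
Add both:
$68 + $8 = $76

$76


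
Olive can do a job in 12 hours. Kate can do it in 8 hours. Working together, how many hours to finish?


Olive's rate: 1/12 of the job per hour
Kate's rate: 1/8 of the job per hour
Combined rate: 1/12 + 1/8 = 5/24 per hour
Time = 1 / (5/24) = 24/5 = 4.8 hours

4.8 hours


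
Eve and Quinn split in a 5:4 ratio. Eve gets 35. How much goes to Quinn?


Find the multiplier:
35 / 5 = 7
Apply to Quinn's share:
4 x 7 = 28

28


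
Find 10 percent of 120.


Convert percentage to decimal:
10% = 0.1
Multiply:
120 x 0.1 = 12

12


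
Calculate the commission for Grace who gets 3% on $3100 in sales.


Convert rate to decimal:
3% = 0.03
Multiply by sales:
$3100 x 0.03 = $93

$93


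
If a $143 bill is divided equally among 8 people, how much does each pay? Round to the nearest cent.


Total bill: $143
Number of people: 8
Each pays: $143 / 8 = $17.875 ≈ $17.88

$17.88


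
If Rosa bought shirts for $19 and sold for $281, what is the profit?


Selling price = $281
Cost price = $19
Profit = selling price - cost price:
Profit = $281 - $19 = $262

$262
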